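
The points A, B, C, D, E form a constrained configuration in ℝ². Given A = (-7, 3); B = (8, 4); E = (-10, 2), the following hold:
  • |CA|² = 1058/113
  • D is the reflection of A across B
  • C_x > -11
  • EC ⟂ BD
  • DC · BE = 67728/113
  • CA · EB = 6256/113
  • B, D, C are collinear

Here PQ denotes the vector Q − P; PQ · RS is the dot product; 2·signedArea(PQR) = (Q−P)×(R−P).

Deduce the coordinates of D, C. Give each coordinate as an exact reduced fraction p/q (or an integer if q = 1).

C = (-1136/113, 316/113)
D = (23, 5)

1. D_x = 23  [D is the reflection of A across B]
2. D_y = 5  [D is the reflection of A across B]
   → D = (23, 5)
3. C_x = -1136/113  [B, D, C are collinear ∩ EC ⟂ BD]
4. C_y = 316/113  [B, D, C are collinear ∩ EC ⟂ BD]
   → C = (-1136/113, 316/113)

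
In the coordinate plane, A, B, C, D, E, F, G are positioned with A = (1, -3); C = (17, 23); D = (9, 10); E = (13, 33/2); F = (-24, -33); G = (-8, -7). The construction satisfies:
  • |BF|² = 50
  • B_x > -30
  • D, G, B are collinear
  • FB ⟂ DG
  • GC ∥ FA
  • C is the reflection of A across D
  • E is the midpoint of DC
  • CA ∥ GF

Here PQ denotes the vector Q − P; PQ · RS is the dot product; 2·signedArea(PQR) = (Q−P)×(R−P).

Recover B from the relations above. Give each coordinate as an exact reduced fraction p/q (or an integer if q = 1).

1. B_x = -29  [D, G, B are collinear ∩ FB ⟂ DG]
2. B_y = -28  [D, G, B are collinear ∩ FB ⟂ DG]
   → B = (-29, -28)

B = (-29, -28)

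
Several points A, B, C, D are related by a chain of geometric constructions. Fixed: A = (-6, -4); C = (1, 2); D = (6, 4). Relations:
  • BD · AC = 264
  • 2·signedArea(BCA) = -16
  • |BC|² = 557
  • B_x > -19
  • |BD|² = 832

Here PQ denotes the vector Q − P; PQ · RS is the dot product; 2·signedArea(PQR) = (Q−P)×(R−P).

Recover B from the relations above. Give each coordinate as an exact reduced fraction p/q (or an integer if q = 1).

B = (-18, -12)

1. B_x = -18  [2·signedArea(BCA) = -16 ∩ BD · AC = 264]
2. B_y = -12  [2·signedArea(BCA) = -16 ∩ BD · AC = 264]
   → B = (-18, -12)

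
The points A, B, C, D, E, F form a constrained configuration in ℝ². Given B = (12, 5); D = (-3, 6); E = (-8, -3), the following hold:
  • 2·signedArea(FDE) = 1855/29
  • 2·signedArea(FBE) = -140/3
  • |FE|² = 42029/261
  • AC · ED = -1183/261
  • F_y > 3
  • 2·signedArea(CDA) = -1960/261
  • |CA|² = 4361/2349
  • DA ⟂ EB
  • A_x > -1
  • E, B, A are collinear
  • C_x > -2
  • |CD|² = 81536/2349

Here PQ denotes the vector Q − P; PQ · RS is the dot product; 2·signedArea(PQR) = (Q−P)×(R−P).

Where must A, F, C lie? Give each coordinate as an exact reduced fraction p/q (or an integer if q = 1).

A = (-17/29, -1/29)
C = (-503/261, 6/29)
F = (244/87, 106/29)

1. A_x = -17/29  [E, B, A are collinear ∩ DA ⟂ EB]
2. A_y = -1/29  [E, B, A are collinear ∩ DA ⟂ EB]
   → A = (-17/29, -1/29)
3. F_x = 244/87  [2·signedArea(FBE) = -140/3 ∩ 2·signedArea(FDE) = 1855/29]
4. F_y = 106/29  [2·signedArea(FBE) = -140/3 ∩ 2·signedArea(FDE) = 1855/29]
   → F = (244/87, 106/29)
5. C_x = -503/261  [2·signedArea(CDA) = -1960/261 ∩ AC · ED = -1183/261]
6. C_y = 6/29  [2·signedArea(CDA) = -1960/261 ∩ AC · ED = -1183/261]
   → C = (-503/261, 6/29)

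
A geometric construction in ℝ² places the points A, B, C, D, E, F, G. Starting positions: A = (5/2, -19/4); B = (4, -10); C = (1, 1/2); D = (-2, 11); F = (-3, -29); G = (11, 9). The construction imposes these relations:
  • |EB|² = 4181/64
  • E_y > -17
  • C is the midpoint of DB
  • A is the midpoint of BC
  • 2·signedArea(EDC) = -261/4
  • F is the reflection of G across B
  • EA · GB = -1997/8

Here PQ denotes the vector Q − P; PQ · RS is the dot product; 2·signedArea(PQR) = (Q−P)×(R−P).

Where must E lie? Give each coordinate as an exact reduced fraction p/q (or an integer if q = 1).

1. E_x = -1/4  [2·signedArea(EDC) = -261/4 ∩ EA · GB = -1997/8]
2. E_y = -135/8  [2·signedArea(EDC) = -261/4 ∩ EA · GB = -1997/8]
   → E = (-1/4, -135/8)

E = (-1/4, -135/8)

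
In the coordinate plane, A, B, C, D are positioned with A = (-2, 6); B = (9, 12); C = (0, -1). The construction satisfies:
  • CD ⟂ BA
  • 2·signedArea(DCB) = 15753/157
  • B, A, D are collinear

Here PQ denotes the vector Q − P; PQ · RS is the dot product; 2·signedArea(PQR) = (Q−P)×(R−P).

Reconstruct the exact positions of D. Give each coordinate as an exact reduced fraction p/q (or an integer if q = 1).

1. D_x = -534/157  [B, A, D are collinear ∩ CD ⟂ BA]
2. D_y = 822/157  [B, A, D are collinear ∩ CD ⟂ BA]
   → D = (-534/157, 822/157)

D = (-534/157, 822/157)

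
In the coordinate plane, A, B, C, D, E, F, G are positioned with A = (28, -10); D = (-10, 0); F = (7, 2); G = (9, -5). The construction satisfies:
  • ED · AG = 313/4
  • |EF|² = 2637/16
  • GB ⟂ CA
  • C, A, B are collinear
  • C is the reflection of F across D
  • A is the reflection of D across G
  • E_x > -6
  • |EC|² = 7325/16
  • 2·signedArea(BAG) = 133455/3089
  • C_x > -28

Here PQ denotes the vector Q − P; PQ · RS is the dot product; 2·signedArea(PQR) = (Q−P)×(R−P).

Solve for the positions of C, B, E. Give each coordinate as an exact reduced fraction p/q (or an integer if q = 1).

1. C_x = -27  [C is the reflection of F across D]
2. C_y = -2  [C is the reflection of F across D]
   → C = (-27, -2)
3. B_x = 26817/3089  [C, A, B are collinear ∩ GB ⟂ CA]
4. B_y = -22210/3089  [C, A, B are collinear ∩ GB ⟂ CA]
   → B = (26817/3089, -22210/3089)
5. E_x = -23/4  [line 19·x + -5·y + 447/4 = 0 ∩ |EC|² = 7325/16]
6. E_y = 1/2  [line 19·x + -5·y + 447/4 = 0 ∩ |EC|² = 7325/16]
   → E = (-23/4, 1/2)

B = (26817/3089, -22210/3089)
C = (-27, -2)
E = (-23/4, 1/2)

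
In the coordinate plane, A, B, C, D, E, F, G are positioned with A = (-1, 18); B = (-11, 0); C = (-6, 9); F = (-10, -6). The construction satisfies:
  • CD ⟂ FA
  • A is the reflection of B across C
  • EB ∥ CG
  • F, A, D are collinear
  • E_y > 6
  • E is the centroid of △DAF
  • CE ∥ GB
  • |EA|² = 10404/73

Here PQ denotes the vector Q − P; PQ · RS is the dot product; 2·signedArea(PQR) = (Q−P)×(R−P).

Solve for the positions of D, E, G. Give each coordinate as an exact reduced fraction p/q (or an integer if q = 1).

1. D_x = -334/73  [F, A, D are collinear ∩ CD ⟂ FA]
2. D_y = 618/73  [F, A, D are collinear ∩ CD ⟂ FA]
   → D = (-334/73, 618/73)
3. E_x = -379/73  [E is the centroid of △DAF]
4. E_y = 498/73  [E is the centroid of △DAF]
   → E = (-379/73, 498/73)
5. G_x = -862/73  [CE ∥ GB ∩ EB ∥ CG]
6. G_y = 159/73  [CE ∥ GB ∩ EB ∥ CG]
   → G = (-862/73, 159/73)

D = (-334/73, 618/73)
E = (-379/73, 498/73)
G = (-862/73, 159/73)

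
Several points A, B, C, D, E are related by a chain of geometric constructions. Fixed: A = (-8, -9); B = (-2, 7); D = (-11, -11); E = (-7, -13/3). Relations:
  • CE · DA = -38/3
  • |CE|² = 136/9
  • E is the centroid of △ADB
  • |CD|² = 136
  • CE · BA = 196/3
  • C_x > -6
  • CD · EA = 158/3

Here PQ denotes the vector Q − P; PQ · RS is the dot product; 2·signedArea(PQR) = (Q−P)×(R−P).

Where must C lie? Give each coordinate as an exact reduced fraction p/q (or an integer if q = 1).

C = (-5, -1)

1. C_x = -5  [CD · EA = 158/3 ∩ CE · DA = -38/3]
2. C_y = -1  [CD · EA = 158/3 ∩ CE · DA = -38/3]
   → C = (-5, -1)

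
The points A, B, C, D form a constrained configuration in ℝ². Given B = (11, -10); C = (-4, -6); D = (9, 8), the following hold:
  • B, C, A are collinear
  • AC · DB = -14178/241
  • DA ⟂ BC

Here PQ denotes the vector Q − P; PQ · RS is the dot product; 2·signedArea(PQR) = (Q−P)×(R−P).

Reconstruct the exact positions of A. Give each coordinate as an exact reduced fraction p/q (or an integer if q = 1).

1. A_x = 1121/241  [B, C, A are collinear ∩ DA ⟂ BC]
2. A_y = -2002/241  [B, C, A are collinear ∩ DA ⟂ BC]
   → A = (1121/241, -2002/241)

A = (1121/241, -2002/241)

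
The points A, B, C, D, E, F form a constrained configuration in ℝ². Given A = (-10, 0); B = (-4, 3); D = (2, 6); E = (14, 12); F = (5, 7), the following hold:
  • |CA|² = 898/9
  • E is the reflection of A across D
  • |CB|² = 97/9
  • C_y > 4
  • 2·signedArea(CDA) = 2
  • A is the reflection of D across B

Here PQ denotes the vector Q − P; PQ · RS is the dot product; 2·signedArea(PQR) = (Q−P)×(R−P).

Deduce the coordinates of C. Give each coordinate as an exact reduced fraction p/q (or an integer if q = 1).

1. C_x = -1  [line 6·x + -12·y + 58 = 0 ∩ |CB|² = 97/9]
2. C_y = 13/3  [line 6·x + -12·y + 58 = 0 ∩ |CB|² = 97/9]
   → C = (-1, 13/3)

C = (-1, 13/3)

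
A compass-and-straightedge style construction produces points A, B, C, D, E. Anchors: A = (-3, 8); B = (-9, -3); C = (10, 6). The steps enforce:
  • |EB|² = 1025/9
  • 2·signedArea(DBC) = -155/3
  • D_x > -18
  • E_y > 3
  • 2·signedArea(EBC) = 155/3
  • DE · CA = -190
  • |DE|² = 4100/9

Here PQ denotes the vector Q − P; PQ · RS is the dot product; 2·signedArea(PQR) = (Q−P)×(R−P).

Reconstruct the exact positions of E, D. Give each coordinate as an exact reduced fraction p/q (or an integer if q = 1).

1. E_x = -2/3  [line -9·x + 19·y + -227/3 = 0 ∩ |EB|² = 1025/9]
2. E_y = 11/3  [line -9·x + 19·y + -227/3 = 0 ∩ |EB|² = 1025/9]
   → E = (-2/3, 11/3)
3. D_x = -52/3  [2·signedArea(DBC) = -155/3 ∩ DE · CA = -190]
4. D_y = -29/3  [2·signedArea(DBC) = -155/3 ∩ DE · CA = -190]
   → D = (-52/3, -29/3)

D = (-52/3, -29/3)
E = (-2/3, 11/3)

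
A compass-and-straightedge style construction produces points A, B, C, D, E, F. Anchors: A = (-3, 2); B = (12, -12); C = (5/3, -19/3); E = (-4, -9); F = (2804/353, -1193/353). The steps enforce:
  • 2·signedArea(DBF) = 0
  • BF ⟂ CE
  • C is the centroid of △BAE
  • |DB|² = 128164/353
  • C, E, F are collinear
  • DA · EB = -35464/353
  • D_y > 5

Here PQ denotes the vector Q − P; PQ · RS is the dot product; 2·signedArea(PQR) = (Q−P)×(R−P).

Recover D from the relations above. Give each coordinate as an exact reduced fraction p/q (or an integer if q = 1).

D = (1372/353, 1850/353)

1. D_x = 1372/353  [2·signedArea(DBF) = 0 ∩ DA · EB = -35464/353]
2. D_y = 1850/353  [2·signedArea(DBF) = 0 ∩ DA · EB = -35464/353]
   → D = (1372/353, 1850/353)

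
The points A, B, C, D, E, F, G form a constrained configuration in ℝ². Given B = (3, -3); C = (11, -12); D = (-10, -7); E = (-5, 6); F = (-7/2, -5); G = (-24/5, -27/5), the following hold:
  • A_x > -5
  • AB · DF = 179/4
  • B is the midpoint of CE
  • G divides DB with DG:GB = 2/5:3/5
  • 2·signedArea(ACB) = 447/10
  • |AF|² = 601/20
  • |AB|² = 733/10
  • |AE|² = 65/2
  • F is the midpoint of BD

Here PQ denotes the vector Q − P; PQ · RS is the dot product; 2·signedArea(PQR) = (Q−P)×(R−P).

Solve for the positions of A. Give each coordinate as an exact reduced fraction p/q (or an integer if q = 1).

A = (-49/10, 3/10)

1. A_x = -49/10  [AB · DF = 179/4 ∩ 2·signedArea(ACB) = 447/10]
2. A_y = 3/10  [AB · DF = 179/4 ∩ 2·signedArea(ACB) = 447/10]
   → A = (-49/10, 3/10)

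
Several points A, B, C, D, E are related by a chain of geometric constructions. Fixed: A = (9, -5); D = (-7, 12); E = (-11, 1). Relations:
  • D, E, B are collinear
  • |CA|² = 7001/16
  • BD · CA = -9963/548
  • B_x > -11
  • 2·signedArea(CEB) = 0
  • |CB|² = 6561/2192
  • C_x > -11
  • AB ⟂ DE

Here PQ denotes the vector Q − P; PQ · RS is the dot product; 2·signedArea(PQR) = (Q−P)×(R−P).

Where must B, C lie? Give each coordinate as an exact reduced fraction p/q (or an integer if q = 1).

B = (-1451/137, 291/137)
C = (-10, 15/4)

1. B_x = -1451/137  [D, E, B are collinear ∩ AB ⟂ DE]
2. B_y = 291/137  [D, E, B are collinear ∩ AB ⟂ DE]
   → B = (-1451/137, 291/137)
3. C_x = -10  [2·signedArea(CEB) = 0 ∩ BD · CA = -9963/548]
4. C_y = 15/4  [2·signedArea(CEB) = 0 ∩ BD · CA = -9963/548]
   → C = (-10, 15/4)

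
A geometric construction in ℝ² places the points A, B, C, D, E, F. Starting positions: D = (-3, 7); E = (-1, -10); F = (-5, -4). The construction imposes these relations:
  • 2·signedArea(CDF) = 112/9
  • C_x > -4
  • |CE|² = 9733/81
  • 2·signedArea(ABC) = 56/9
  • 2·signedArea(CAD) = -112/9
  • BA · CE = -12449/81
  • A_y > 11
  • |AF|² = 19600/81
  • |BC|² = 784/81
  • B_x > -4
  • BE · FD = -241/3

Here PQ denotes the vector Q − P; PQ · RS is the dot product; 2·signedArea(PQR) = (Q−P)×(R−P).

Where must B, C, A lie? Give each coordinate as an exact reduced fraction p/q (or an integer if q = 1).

1. C_x = -3  [line 11·x + -2·y + 311/9 = 0 ∩ |CE|² = 9733/81]
2. C_y = 7/9  [line 11·x + -2·y + 311/9 = 0 ∩ |CE|² = 9733/81]
   → C = (-3, 7/9)
3. A_x = -5  [2·signedArea(CAD) = -112/9]
4. A_y = 104/9  [|AF|² = 19600/81]
   → A = (-5, 104/9)
5. B_x = -3  [BA · CE = -12449/81 ∩ 2·signedArea(ABC) = 56/9]
6. B_y = -7/3  [BA · CE = -12449/81 ∩ 2·signedArea(ABC) = 56/9]
   → B = (-3, -7/3)

A = (-5, 104/9)
B = (-3, -7/3)
C = (-3, 7/9)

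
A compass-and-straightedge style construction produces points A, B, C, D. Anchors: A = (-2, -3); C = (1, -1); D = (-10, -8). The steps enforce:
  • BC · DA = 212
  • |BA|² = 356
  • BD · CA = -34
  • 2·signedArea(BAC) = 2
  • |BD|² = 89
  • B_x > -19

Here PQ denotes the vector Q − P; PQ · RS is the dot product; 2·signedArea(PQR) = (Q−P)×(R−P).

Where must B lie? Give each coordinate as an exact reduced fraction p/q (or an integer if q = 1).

1. B_x = -18  [BC · DA = 212 ∩ 2·signedArea(BAC) = 2]
2. B_y = -13  [BC · DA = 212 ∩ 2·signedArea(BAC) = 2]
   → B = (-18, -13)

B = (-18, -13)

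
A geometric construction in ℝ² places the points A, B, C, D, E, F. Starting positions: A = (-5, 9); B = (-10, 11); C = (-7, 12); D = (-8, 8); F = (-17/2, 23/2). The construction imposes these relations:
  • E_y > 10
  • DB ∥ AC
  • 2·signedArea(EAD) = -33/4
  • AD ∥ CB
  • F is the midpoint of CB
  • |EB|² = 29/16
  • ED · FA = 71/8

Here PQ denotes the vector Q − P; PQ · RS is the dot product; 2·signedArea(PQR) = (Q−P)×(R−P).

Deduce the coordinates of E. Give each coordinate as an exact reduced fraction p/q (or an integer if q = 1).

E = (-35/4, 21/2)

1. E_x = -35/4  [ED · FA = 71/8 ∩ 2·signedArea(EAD) = -33/4]
2. E_y = 21/2  [ED · FA = 71/8 ∩ 2·signedArea(EAD) = -33/4]
   → E = (-35/4, 21/2)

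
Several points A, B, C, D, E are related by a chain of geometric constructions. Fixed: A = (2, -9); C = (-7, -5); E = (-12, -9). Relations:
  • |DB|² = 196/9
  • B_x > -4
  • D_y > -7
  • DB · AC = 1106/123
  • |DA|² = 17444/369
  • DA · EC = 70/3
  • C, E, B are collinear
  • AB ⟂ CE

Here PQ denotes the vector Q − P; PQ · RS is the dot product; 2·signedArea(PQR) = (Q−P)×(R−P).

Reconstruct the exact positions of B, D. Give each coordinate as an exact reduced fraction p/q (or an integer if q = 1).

B = (-142/41, -89/41)
D = (-184/41, -827/123)

1. B_x = -142/41  [C, E, B are collinear ∩ AB ⟂ CE]
2. B_y = -89/41  [C, E, B are collinear ∩ AB ⟂ CE]
   → B = (-142/41, -89/41)
3. D_x = -184/41  [DB · AC = 1106/123 ∩ DA · EC = 70/3]
4. D_y = -827/123  [DB · AC = 1106/123 ∩ DA · EC = 70/3]
   → D = (-184/41, -827/123)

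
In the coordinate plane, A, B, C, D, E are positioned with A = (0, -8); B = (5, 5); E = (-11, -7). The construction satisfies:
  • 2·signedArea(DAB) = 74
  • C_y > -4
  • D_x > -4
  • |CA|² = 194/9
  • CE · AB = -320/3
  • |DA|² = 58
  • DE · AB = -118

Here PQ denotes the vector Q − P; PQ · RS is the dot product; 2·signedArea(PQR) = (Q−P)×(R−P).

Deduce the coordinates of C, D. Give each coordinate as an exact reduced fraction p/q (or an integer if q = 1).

C = (5/3, -11/3)
D = (-3, -1)

1. C_x = 5/3  [line -5·x + -13·y + -118/3 = 0 ∩ |CA|² = 194/9]
2. C_y = -11/3  [line -5·x + -13·y + -118/3 = 0 ∩ |CA|² = 194/9]
   → C = (5/3, -11/3)
3. D_x = -3  [DE · AB = -118 ∩ 2·signedArea(DAB) = 74]
4. D_y = -1  [DE · AB = -118 ∩ 2·signedArea(DAB) = 74]
   → D = (-3, -1)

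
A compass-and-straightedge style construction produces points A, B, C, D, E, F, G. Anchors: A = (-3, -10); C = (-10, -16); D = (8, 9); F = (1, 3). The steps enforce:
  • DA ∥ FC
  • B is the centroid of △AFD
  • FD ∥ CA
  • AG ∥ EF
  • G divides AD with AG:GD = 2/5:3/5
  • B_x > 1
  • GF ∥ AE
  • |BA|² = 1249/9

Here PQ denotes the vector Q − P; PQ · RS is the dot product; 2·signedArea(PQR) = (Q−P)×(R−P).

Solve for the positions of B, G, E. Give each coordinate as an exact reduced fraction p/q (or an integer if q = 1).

1. B_x = 2  [B is the centroid of △AFD]
2. B_y = 2/3  [B is the centroid of △AFD]
   → B = (2, 2/3)
3. G_x = 7/5  [G divides AD with AG:GD = 2/5:3/5]
4. G_y = -12/5  [G divides AD with AG:GD = 2/5:3/5]
   → G = (7/5, -12/5)
5. E_x = -17/5  [AG ∥ EF ∩ GF ∥ AE]
6. E_y = -23/5  [AG ∥ EF ∩ GF ∥ AE]
   → E = (-17/5, -23/5)

B = (2, 2/3)
E = (-17/5, -23/5)
G = (7/5, -12/5)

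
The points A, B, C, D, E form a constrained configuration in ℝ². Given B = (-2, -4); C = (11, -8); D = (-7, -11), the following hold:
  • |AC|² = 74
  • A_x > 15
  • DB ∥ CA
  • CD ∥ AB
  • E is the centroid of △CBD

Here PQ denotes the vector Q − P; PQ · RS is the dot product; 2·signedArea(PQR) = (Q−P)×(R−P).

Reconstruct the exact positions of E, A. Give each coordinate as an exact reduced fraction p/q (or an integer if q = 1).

A = (16, -1)
E = (2/3, -23/3)

1. E_x = 2/3  [E is the centroid of △CBD]
2. E_y = -23/3  [E is the centroid of △CBD]
   → E = (2/3, -23/3)
3. A_x = 16  [CD ∥ AB ∩ DB ∥ CA]
4. A_y = -1  [CD ∥ AB ∩ DB ∥ CA]
   → A = (16, -1)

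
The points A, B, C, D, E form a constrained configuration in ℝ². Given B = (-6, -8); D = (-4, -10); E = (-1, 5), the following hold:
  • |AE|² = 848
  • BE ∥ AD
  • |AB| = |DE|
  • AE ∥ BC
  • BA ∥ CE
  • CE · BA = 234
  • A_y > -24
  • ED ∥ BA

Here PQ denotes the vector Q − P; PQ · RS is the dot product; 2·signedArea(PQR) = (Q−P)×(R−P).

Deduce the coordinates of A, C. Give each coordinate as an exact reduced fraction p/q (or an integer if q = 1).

1. A_x = -9  [BE ∥ AD ∩ ED ∥ BA]
2. A_y = -23  [BE ∥ AD ∩ ED ∥ BA]
   → A = (-9, -23)
3. C_x = 2  [BA ∥ CE ∩ AE ∥ BC]
4. C_y = 20  [BA ∥ CE ∩ AE ∥ BC]
   → C = (2, 20)

A = (-9, -23)
C = (2, 20)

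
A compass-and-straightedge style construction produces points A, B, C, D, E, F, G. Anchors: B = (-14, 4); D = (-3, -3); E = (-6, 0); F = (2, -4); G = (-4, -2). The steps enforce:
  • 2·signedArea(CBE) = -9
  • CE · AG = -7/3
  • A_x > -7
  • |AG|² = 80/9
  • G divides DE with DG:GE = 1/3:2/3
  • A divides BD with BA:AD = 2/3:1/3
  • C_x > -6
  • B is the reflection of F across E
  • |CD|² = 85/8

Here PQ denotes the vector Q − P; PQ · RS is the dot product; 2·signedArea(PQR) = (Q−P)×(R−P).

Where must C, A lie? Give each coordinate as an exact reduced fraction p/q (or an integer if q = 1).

A = (-20/3, -2/3)
C = (-23/4, -5/4)

1. A_x = -20/3  [A divides BD with BA:AD = 2/3:1/3]
2. A_y = -2/3  [A divides BD with BA:AD = 2/3:1/3]
   → A = (-20/3, -2/3)
3. C_x = -23/4  [CE · AG = -7/3 ∩ 2·signedArea(CBE) = -9]
4. C_y = -5/4  [CE · AG = -7/3 ∩ 2·signedArea(CBE) = -9]
   → C = (-23/4, -5/4)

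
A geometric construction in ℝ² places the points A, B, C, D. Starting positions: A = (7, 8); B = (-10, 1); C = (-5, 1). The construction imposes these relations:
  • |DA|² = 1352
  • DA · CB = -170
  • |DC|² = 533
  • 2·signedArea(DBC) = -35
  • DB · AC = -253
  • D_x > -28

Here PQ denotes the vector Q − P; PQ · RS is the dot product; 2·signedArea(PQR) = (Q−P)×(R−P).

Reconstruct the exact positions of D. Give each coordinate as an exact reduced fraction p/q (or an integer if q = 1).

1. D_x = -27  [2·signedArea(DBC) = -35 ∩ DB · AC = -253]
2. D_y = -6  [2·signedArea(DBC) = -35 ∩ DB · AC = -253]
   → D = (-27, -6)

D = (-27, -6)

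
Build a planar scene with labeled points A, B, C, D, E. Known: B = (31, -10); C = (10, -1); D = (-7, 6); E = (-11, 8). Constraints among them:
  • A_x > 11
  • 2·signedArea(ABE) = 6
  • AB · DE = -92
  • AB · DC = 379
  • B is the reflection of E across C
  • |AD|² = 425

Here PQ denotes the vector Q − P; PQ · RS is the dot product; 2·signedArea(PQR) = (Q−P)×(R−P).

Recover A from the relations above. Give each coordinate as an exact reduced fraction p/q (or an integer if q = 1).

1. A_x = 12  [2·signedArea(ABE) = 6 ∩ AB · DC = 379]
2. A_y = -2  [2·signedArea(ABE) = 6 ∩ AB · DC = 379]
   → A = (12, -2)

A = (12, -2)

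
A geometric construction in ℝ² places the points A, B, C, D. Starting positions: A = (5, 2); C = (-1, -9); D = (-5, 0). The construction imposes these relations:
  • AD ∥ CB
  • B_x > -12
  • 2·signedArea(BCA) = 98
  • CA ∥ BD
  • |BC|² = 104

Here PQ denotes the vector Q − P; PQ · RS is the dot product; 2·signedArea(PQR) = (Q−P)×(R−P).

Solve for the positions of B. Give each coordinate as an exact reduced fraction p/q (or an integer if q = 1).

1. B_x = -11  [CA ∥ BD ∩ AD ∥ CB]
2. B_y = -11  [CA ∥ BD ∩ AD ∥ CB]
   → B = (-11, -11)

B = (-11, -11)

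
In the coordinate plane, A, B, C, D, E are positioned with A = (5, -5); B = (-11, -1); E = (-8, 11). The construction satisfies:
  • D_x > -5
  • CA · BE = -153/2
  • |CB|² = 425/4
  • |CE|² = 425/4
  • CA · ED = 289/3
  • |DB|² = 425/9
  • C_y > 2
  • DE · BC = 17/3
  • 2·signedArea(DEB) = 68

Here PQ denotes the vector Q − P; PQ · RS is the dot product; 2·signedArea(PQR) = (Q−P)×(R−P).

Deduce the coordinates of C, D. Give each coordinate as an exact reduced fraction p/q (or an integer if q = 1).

C = (-3/2, 3)
D = (-14/3, 5/3)

1. D_x = -14/3  [line 12·x + -3·y + 61 = 0 ∩ |DB|² = 425/9]
2. D_y = 5/3  [line 12·x + -3·y + 61 = 0 ∩ |DB|² = 425/9]
   → D = (-14/3, 5/3)
3. C_x = -3/2  [CA · BE = -153/2 ∩ DE · BC = 17/3]
4. C_y = 3  [CA · BE = -153/2 ∩ DE · BC = 17/3]
   → C = (-3/2, 3)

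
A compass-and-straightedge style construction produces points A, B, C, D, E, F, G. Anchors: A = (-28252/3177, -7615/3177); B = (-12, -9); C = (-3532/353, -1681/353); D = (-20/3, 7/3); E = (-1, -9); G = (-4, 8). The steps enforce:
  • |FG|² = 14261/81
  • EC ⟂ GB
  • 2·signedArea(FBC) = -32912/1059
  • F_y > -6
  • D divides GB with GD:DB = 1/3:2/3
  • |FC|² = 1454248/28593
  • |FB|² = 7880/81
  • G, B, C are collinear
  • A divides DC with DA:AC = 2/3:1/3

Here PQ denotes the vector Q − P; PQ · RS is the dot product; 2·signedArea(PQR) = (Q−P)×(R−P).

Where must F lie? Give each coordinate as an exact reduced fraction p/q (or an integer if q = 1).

F = (-26/9, -47/9)

1. F_x = -26/9  [line -1496/353·x + 704/353·y + -1936/1059 = 0 ∩ |FC|² = 1454248/28593]
2. F_y = -47/9  [line -1496/353·x + 704/353·y + -1936/1059 = 0 ∩ |FC|² = 1454248/28593]
   → F = (-26/9, -47/9)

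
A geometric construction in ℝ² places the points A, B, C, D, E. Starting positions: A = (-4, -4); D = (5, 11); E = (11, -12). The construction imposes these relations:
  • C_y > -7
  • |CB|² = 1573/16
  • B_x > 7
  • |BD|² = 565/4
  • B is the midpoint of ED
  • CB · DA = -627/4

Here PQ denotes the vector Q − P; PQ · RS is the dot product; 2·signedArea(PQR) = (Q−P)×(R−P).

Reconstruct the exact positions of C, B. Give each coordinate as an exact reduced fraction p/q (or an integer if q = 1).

1. B_x = 8  [B is the midpoint of ED]
2. B_y = -1/2  [B is the midpoint of ED]
   → B = (8, -1/2)
3. C_x = -1/4  [line 9·x + 15·y + 369/4 = 0 ∩ |CB|² = 1573/16]
4. C_y = -6  [line 9·x + 15·y + 369/4 = 0 ∩ |CB|² = 1573/16]
   → C = (-1/4, -6)

B = (8, -1/2)
C = (-1/4, -6)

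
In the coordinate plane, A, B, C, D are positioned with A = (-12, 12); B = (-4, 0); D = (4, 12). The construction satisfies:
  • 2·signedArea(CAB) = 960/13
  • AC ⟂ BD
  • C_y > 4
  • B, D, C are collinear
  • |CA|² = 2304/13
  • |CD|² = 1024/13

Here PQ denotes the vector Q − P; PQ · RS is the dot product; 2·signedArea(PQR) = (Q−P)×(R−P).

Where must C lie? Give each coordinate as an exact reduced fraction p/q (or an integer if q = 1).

C = (-12/13, 60/13)

1. C_x = -12/13  [B, D, C are collinear ∩ AC ⟂ BD]
2. C_y = 60/13  [B, D, C are collinear ∩ AC ⟂ BD]
   → C = (-12/13, 60/13)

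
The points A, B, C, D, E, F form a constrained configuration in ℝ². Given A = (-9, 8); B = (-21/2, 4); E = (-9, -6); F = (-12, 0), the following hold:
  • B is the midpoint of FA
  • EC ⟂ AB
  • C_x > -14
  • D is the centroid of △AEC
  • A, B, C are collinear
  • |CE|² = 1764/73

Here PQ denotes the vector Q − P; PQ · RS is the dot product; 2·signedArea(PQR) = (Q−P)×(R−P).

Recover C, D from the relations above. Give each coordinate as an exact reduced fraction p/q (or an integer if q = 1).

1. C_x = -993/73  [A, B, C are collinear ∩ EC ⟂ AB]
2. C_y = -312/73  [A, B, C are collinear ∩ EC ⟂ AB]
   → C = (-993/73, -312/73)
3. D_x = -769/73  [D is the centroid of △AEC]
4. D_y = -166/219  [D is the centroid of △AEC]
   → D = (-769/73, -166/219)

C = (-993/73, -312/73)
D = (-769/73, -166/219)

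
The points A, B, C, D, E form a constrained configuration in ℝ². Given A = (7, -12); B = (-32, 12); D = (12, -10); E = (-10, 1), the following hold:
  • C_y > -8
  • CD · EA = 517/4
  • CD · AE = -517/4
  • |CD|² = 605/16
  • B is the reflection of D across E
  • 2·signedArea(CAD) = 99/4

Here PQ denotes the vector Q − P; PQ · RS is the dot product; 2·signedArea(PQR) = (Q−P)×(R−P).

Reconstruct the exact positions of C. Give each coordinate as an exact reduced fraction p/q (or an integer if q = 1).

C = (13/2, -29/4)

1. C_x = 13/2  [2·signedArea(CAD) = 99/4 ∩ CD · EA = 517/4]
2. C_y = -29/4  [2·signedArea(CAD) = 99/4 ∩ CD · EA = 517/4]
   → C = (13/2, -29/4)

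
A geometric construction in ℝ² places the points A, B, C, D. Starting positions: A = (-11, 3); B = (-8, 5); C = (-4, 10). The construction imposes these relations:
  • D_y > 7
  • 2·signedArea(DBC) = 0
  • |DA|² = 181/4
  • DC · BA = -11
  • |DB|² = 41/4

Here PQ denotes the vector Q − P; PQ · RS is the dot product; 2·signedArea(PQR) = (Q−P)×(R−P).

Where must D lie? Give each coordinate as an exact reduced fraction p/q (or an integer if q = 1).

1. D_x = -6  [2·signedArea(DBC) = 0 ∩ DC · BA = -11]
2. D_y = 15/2  [2·signedArea(DBC) = 0 ∩ DC · BA = -11]
   → D = (-6, 15/2)

D = (-6, 15/2)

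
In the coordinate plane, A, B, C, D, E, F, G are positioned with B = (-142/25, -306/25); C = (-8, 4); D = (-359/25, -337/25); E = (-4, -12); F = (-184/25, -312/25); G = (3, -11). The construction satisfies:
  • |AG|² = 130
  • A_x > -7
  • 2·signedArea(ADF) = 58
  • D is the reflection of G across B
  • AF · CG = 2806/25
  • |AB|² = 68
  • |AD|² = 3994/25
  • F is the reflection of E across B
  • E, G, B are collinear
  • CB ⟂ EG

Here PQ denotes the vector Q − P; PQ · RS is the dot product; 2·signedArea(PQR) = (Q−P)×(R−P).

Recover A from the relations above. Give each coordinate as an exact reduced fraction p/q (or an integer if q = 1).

1. A_x = -6  [2·signedArea(ADF) = 58 ∩ AF · CG = 2806/25]
2. A_y = -4  [2·signedArea(ADF) = 58 ∩ AF · CG = 2806/25]
   → A = (-6, -4)

A = (-6, -4)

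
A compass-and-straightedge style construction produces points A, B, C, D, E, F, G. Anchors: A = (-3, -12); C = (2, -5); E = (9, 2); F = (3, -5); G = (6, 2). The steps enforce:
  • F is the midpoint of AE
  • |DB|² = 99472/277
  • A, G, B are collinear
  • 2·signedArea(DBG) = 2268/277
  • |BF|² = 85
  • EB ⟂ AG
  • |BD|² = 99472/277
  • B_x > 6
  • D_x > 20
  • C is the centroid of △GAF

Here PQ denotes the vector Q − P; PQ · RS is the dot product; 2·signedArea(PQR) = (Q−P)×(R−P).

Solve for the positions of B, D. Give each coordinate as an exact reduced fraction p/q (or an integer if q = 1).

B = (1905/277, 932/277)
D = (21, 16)

1. B_x = 1905/277  [A, G, B are collinear ∩ EB ⟂ AG]
2. B_y = 932/277  [A, G, B are collinear ∩ EB ⟂ AG]
   → B = (1905/277, 932/277)
3. D_x = 21  [line 378/277·x + -243/277·y + -4050/277 = 0 ∩ |DB|² = 99472/277]
4. D_y = 16  [line 378/277·x + -243/277·y + -4050/277 = 0 ∩ |DB|² = 99472/277]
   → D = (21, 16)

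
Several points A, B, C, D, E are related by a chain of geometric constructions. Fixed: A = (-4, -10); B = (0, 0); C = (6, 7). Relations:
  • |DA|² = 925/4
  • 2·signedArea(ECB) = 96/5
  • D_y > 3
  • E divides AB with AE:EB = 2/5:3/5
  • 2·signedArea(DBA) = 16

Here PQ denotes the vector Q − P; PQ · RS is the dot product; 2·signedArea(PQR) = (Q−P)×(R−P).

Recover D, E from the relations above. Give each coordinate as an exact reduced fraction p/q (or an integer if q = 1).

1. D_x = 3  [line 10·x + -4·y + -16 = 0 ∩ |DA|² = 925/4]
2. D_y = 7/2  [line 10·x + -4·y + -16 = 0 ∩ |DA|² = 925/4]
   → D = (3, 7/2)
3. E_x = -12/5  [E divides AB with AE:EB = 2/5:3/5]
4. E_y = -6  [E divides AB with AE:EB = 2/5:3/5]
   → E = (-12/5, -6)

D = (3, 7/2)
E = (-12/5, -6)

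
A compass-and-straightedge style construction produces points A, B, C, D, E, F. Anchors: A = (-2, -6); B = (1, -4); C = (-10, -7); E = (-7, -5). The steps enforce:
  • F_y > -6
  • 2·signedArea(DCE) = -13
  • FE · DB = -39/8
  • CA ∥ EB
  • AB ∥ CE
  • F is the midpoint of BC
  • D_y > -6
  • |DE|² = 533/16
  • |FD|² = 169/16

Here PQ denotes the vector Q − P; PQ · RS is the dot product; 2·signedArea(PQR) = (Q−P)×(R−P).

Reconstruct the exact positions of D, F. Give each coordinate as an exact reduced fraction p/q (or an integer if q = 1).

1. D_x = -5/4  [line -2·x + 3·y + 14 = 0 ∩ |DE|² = 533/16]
2. D_y = -11/2  [line -2·x + 3·y + 14 = 0 ∩ |DE|² = 533/16]
   → D = (-5/4, -11/2)
3. F_x = -9/2  [F is the midpoint of BC]
4. F_y = -11/2  [F is the midpoint of BC]
   → F = (-9/2, -11/2)

D = (-5/4, -11/2)
F = (-9/2, -11/2)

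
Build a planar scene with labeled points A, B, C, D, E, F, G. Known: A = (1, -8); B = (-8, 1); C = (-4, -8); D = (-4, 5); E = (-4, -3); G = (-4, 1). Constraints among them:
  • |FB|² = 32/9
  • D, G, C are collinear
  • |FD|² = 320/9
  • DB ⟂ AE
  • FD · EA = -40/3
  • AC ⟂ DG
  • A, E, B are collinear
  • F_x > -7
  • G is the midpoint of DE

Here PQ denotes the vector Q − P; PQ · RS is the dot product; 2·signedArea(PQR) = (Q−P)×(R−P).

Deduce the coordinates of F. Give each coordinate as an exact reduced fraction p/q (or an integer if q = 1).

1. F_x = -20/3  [line -5·x + 5·y + -95/3 = 0 ∩ |FB|² = 32/9]
2. F_y = -1/3  [line -5·x + 5·y + -95/3 = 0 ∩ |FB|² = 32/9]
   → F = (-20/3, -1/3)

F = (-20/3, -1/3)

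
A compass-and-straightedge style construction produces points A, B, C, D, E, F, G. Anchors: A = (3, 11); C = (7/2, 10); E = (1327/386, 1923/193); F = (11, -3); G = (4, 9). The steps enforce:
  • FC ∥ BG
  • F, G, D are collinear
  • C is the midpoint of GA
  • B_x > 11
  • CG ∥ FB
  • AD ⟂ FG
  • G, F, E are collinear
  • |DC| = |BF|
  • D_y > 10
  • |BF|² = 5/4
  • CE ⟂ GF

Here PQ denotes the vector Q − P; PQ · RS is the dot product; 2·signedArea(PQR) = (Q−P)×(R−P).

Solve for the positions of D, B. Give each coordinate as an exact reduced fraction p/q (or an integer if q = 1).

B = (23/2, -4)
D = (555/193, 2109/193)

1. D_x = 555/193  [F, G, D are collinear ∩ AD ⟂ FG]
2. D_y = 2109/193  [F, G, D are collinear ∩ AD ⟂ FG]
   → D = (555/193, 2109/193)
3. B_x = 23/2  [FC ∥ BG ∩ CG ∥ FB]
4. B_y = -4  [FC ∥ BG ∩ CG ∥ FB]
   → B = (23/2, -4)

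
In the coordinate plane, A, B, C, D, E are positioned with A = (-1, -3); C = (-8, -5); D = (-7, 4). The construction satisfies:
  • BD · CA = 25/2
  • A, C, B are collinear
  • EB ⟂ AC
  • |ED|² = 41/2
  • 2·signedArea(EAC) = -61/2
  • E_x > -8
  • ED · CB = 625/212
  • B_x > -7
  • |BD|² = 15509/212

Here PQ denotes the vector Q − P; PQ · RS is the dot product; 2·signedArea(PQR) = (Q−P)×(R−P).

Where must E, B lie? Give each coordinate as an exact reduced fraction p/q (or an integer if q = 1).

1. B_x = -673/106  [A, C, B are collinear ∩ BD · CA = 25/2]
2. B_y = -240/53  [A, C, B are collinear ∩ BD · CA = 25/2]
   → B = (-673/106, -240/53)
3. E_x = -15/2  [ED · CB = 625/212 ∩ 2·signedArea(EAC) = -61/2]
4. E_y = -1/2  [ED · CB = 625/212 ∩ 2·signedArea(EAC) = -61/2]
   → E = (-15/2, -1/2)

B = (-673/106, -240/53)
E = (-15/2, -1/2)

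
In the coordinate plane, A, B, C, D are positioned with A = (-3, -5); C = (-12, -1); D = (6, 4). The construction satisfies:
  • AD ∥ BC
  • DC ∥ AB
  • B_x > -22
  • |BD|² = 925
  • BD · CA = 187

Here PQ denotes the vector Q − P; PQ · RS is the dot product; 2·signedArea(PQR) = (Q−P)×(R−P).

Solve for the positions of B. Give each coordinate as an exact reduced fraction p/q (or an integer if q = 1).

1. B_x = -21  [AD ∥ BC ∩ DC ∥ AB]
2. B_y = -10  [AD ∥ BC ∩ DC ∥ AB]
   → B = (-21, -10)

B = (-21, -10)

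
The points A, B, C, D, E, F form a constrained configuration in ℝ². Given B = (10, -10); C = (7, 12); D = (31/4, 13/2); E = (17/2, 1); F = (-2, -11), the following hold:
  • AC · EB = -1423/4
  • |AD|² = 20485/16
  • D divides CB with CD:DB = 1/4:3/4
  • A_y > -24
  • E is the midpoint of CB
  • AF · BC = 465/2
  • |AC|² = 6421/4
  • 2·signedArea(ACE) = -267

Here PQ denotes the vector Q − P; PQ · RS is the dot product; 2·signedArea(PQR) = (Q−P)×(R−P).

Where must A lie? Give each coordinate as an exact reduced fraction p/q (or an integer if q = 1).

1. A_x = -25/2  [AC · EB = -1423/4 ∩ 2·signedArea(ACE) = -267]
2. A_y = -23  [AC · EB = -1423/4 ∩ 2·signedArea(ACE) = -267]
   → A = (-25/2, -23)

A = (-25/2, -23)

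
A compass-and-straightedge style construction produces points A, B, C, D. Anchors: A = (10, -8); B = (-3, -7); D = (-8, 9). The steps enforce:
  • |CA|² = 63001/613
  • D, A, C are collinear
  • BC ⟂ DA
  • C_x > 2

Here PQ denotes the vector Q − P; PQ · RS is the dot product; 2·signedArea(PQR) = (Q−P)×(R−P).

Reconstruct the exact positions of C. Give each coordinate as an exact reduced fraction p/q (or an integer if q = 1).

1. C_x = 1612/613  [D, A, C are collinear ∩ BC ⟂ DA]
2. C_y = -637/613  [D, A, C are collinear ∩ BC ⟂ DA]
   → C = (1612/613, -637/613)

C = (1612/613, -637/613)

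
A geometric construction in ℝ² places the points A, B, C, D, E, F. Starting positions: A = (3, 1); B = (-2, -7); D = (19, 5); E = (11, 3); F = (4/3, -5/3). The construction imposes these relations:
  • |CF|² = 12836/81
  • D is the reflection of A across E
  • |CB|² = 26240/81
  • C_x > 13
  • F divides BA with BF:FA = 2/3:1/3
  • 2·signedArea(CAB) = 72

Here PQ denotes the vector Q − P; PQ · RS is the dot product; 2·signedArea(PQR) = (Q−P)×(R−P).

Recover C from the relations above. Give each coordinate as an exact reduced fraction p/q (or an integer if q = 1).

C = (118/9, 25/9)

1. C_x = 118/9  [line 8·x + -5·y + -91 = 0 ∩ |CB|² = 26240/81]
2. C_y = 25/9  [line 8·x + -5·y + -91 = 0 ∩ |CB|² = 26240/81]
   → C = (118/9, 25/9)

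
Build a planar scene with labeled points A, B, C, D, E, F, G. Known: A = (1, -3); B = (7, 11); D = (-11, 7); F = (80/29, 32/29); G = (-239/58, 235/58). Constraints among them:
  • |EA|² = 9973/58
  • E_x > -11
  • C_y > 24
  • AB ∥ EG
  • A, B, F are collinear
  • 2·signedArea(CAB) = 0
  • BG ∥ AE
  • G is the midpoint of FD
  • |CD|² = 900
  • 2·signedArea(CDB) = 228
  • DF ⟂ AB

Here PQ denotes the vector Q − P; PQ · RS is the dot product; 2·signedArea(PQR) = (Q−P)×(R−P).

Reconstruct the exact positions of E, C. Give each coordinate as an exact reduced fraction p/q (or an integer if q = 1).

C = (13, 25)
E = (-587/58, -577/58)

1. E_x = -587/58  [AB ∥ EG ∩ BG ∥ AE]
2. E_y = -577/58  [AB ∥ EG ∩ BG ∥ AE]
   → E = (-587/58, -577/58)
3. C_x = 13  [2·signedArea(CAB) = 0 ∩ 2·signedArea(CDB) = 228]
4. C_y = 25  [2·signedArea(CAB) = 0 ∩ 2·signedArea(CDB) = 228]
   → C = (13, 25)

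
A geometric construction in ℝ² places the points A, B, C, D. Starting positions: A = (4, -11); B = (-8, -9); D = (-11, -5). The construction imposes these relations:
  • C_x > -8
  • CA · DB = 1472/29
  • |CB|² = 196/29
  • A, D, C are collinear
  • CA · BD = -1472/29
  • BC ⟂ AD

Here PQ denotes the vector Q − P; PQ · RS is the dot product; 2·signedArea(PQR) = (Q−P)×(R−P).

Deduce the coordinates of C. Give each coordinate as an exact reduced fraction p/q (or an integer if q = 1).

C = (-204/29, -191/29)

1. C_x = -204/29  [A, D, C are collinear ∩ BC ⟂ AD]
2. C_y = -191/29  [A, D, C are collinear ∩ BC ⟂ AD]
   → C = (-204/29, -191/29)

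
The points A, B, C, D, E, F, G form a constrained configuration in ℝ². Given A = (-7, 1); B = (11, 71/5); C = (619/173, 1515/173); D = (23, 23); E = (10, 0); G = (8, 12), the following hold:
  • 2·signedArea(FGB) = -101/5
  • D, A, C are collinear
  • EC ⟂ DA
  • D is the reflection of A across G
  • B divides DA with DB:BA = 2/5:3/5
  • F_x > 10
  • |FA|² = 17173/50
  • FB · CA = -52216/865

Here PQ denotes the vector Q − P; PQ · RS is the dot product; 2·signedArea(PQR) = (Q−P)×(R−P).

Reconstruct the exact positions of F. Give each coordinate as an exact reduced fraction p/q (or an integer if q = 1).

F = (21/2, 71/10)

1. F_x = 21/2  [FB · CA = -52216/865 ∩ 2·signedArea(FGB) = -101/5]
2. F_y = 71/10  [FB · CA = -52216/865 ∩ 2·signedArea(FGB) = -101/5]
   → F = (21/2, 71/10)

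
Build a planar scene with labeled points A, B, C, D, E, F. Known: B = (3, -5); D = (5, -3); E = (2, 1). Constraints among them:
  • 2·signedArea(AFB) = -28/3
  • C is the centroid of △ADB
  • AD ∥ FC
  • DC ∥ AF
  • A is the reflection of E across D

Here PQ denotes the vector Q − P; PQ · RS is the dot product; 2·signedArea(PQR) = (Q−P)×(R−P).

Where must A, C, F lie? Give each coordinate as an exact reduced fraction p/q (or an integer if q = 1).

1. A_x = 8  [A is the reflection of E across D]
2. A_y = -7  [A is the reflection of E across D]
   → A = (8, -7)
3. C_x = 16/3  [C is the centroid of △ADB]
4. C_y = -5  [C is the centroid of △ADB]
   → C = (16/3, -5)
5. F_x = 25/3  [AD ∥ FC ∩ DC ∥ AF]
6. F_y = -9  [AD ∥ FC ∩ DC ∥ AF]
   → F = (25/3, -9)

A = (8, -7)
C = (16/3, -5)
F = (25/3, -9)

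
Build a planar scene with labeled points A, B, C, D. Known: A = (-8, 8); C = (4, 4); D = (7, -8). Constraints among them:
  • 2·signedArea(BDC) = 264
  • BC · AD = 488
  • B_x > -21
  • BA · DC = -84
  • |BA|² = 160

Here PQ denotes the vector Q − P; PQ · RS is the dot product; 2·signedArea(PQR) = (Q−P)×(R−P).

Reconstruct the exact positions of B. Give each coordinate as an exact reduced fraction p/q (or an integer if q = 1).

1. B_x = -20  [2·signedArea(BDC) = 264 ∩ BA · DC = -84]
2. B_y = 12  [2·signedArea(BDC) = 264 ∩ BA · DC = -84]
   → B = (-20, 12)

B = (-20, 12)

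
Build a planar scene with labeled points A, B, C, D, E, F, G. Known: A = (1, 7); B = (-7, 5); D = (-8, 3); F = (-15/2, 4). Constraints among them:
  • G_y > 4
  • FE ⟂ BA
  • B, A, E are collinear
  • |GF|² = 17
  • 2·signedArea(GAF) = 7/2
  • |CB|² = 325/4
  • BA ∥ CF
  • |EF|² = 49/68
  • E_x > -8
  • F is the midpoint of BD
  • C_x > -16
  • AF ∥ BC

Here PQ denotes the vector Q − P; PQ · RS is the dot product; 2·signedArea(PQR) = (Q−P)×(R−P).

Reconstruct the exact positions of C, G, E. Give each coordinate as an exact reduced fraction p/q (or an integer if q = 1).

1. C_x = -31/2  [BA ∥ CF ∩ AF ∥ BC]
2. C_y = 2  [BA ∥ CF ∩ AF ∥ BC]
   → C = (-31/2, 2)
3. G_x = -7/2  [line 3·x + -17/2·y + 53 = 0 ∩ |GF|² = 17]
4. G_y = 5  [line 3·x + -17/2·y + 53 = 0 ∩ |GF|² = 17]
   → G = (-7/2, 5)
5. E_x = -131/17  [B, A, E are collinear ∩ FE ⟂ BA]
6. E_y = 82/17  [B, A, E are collinear ∩ FE ⟂ BA]
   → E = (-131/17, 82/17)

C = (-31/2, 2)
E = (-131/17, 82/17)
G = (-7/2, 5)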